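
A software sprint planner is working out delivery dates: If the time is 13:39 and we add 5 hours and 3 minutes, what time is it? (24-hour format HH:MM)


Start time: 13:39
Adding: 5 hours 3 minutes
Minutes: 39 + 3 = 42
Hours: 13 + 5 + 0 = 18
Result: 18:42

18:42


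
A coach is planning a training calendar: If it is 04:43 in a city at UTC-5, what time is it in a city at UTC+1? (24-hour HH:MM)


Local time: 04:43 at UTC-5 (offset -5h)
Target zone: UTC+1 (offset 1h)
Difference: 1 - (-5) = 6 hours
Calculation: 4 + (6) = 10
Result: 10:43

10:43


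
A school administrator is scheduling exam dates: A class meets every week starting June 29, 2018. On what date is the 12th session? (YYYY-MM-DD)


First occurrence: 2018-06-29 (occurrence 1)
Each occurrence is 7 days after the previous.
Occurrence 12 is 11 weeks after the first.
11 weeks = 77 days
2018-06-29 + 77 days = 2018-09-14

2018-09-14


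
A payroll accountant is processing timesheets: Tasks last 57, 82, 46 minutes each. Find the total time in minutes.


Durations: 57, 82, 46
Running sum: 57
+ 82 = 139
+ 46 = 185
Total duration: 185 minutes
That is 3 hours and 5 minutes

185


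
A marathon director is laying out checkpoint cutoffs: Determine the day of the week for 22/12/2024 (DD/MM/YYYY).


Date: 2024-12-22
January 1, 2024 is a Monday
Day of year: 357
Offset from Jan 1: 356 days
356 mod 7 = 6
Result: Sunday

Sunday


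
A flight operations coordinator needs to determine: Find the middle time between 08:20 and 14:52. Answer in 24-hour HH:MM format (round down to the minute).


Start time: 08:20 = 500 minutes from midnight
End time: 14:52 = 892 minutes from midnight
Sum: 500 + 892 = 1392
Midpoint: 1392 / 2 = 696 minutes
Convert: 696 / 60 = 11 hours, 36 minutes
Result: 11:36

11:36


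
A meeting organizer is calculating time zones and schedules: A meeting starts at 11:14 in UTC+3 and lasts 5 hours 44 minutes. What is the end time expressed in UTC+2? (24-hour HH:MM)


Start: 11:14 in UTC+3
Step 1 - add duration:
  minutes: 14 + 44 = 58
  hours: 11 + 5 + 0 = 16
  end in UTC+3: 16:58
Step 2 - convert UTC+3 -> UTC+2:
  offset difference: 2 - (3) = -1 hours
  16 + (-1) = 15 -> mod 24 = 15
Result: 15:58 in UTC+2

15:58


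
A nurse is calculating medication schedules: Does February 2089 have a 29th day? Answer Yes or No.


Year: 2089
Divisible by 4? 2089 / 4 = 522.25 -> No
Not divisible by 4, so NOT a leap year

No


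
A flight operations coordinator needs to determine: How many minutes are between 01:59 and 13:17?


Start time: 01:59 = 119 minutes from midnight
End time: 13:17 = 797 minutes from midnight
Difference: 797 - 119 = 678 minutes
That is 11 hours and 18 minutes

678


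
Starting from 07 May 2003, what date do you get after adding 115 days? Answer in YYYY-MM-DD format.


Start: 2003-05-07
Adding 115 days
Days remaining in May: 24
After May: 91 days still to add
June 2003: 30 days, 61 remaining
July 2003: 31 days, 30 remaining
August 2003 has 31 days, need 30
Result: 2003-08-30

2003-08-30


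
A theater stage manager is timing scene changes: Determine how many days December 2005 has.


Month: December
Year: 2005
December is a 31-day month
Total: 31 days

31


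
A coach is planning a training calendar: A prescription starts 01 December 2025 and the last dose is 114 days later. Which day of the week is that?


Start: 2025-12-01 (Monday)
Step 1 - find target date: add 114 days
  2025-12-01 + 114 days = 2026-03-25
Step 2 - day of week:
  114 mod 7 = 2
  Monday + 2 days -> Wednesday
Result: Wednesday (2026-03-25)

Wednesday


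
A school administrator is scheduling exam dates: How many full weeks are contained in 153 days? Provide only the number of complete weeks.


Total days: 153
Days per week: 7
Division: 153 / 7 = 21 remainder 6
Complete weeks: 21
Remaining days: 6

21


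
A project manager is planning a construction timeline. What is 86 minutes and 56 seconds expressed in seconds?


Minutes: 86
Extra seconds: 56
Seconds per minute: 60
Minutes to seconds: 86 x 60 = 5160
Total: 5160 + 56 = 5216

5216


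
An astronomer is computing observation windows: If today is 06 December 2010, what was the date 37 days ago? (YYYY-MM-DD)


Start: 2010-12-06
Subtracting 37 days
Days already passed in December: 6
After going back through December: 31 more days to subtract
November 2010: 30 days, 1 remaining
October 2010 has 31 days, need 1
Result: 2010-10-30

2010-10-30


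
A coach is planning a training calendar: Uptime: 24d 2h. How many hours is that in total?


Days: 24
Extra hours: 2
Hours per day: 24
Days to hours: 24 x 24 = 576
Total: 576 + 2 = 578

578


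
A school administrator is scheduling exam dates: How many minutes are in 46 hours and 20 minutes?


Hours: 46
Minutes: 20
Convert hours to minutes: 46 x 60 = 2760
Add remaining minutes: 2760 + 20 = 2780

2780


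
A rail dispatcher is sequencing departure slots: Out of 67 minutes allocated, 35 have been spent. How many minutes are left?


Total budget: 67 minutes
Time used: 35 minutes
Remaining: 67 - 35 = 32 minutes
Percent used: 52.2%
Percent remaining: 47.8%

32


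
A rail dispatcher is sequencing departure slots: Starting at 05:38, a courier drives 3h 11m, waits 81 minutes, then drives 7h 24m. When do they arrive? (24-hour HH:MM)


Depart: 05:38
Leg 1: +191 min -> 08:49
Layover: +81 min -> 10:10
Leg 2: +444 min -> 17:34
Total travel: 716 minutes = 11h 56m
Arrival: 17:34

17:34


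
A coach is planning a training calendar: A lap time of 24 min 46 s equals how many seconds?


Minutes: 24
Seconds: 46
Convert minutes to seconds: 24 x 60 = 1440
Add remaining seconds: 1440 + 46 = 1486

1486


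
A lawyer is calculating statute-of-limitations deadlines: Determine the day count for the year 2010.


Year: 2010
Check leap year rules:
Divisible by 4? No
2010 is not a leap year
Days: 365

365


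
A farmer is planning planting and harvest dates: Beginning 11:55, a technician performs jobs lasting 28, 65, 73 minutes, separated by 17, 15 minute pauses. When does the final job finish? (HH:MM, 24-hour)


Start: 11:55 = 715 min from midnight
  after task 1 (28 min): 12:23
  after break (17 min): 12:40
  after task 2 (65 min): 13:45
  after break (15 min): 14:00
  after task 3 (73 min): 15:13
Total elapsed: 198 minutes
End time: 15:13

15:13


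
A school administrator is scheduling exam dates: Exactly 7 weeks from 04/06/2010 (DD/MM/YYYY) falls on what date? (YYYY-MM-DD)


Start: 2010-06-04
Weeks to add: 7
Convert to days: 7 x 7 = 49 days
Add 49 days to 2010-06-04
Result: 2010-07-23

2010-07-23


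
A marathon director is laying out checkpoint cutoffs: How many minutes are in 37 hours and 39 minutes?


Hours: 37
Extra minutes: 39
Minutes per hour: 60
Hours to minutes: 37 x 60 = 2220
Total: 2220 + 39 = 2259

2259


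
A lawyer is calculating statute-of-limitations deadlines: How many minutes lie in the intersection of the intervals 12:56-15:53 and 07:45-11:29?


Interval A: [776, 953] minutes from midnight
Interval B: [465, 689] minutes from midnight
Overlap start = max(776, 465) = 776
Overlap end = min(953, 689) = 689
End <= start, so the intervals do not overlap: 0 minutes

0


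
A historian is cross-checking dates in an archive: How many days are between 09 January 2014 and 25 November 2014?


Start date: 2014-01-09
End date: 2014-11-25
Jan 2014: +23 days
Feb 2014: +28 days
Mar 2014: +31 days
... (8 more months)
Total: 320 days

320


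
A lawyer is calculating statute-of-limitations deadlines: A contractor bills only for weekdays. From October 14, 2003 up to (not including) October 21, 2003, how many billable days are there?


Start: 2003-10-14 (Tuesday)
End (exclusive): 2003-10-21 (Tuesday)
Total calendar days: 7
Full weeks: 7 // 7 = 1 -> 5 weekdays
Remaining 0 days starting on Tuesday:
Total business days: 5 + 0 = 5

5


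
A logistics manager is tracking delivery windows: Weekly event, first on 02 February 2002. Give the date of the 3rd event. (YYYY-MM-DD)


First occurrence: 2002-02-02 (occurrence 1)
Each occurrence is 7 days after the previous.
Occurrence 3 is 2 weeks after the first.
2 weeks = 14 days
2002-02-02 + 14 days = 2002-02-16

2002-02-16


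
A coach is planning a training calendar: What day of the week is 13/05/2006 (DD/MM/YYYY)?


Date: 2006-05-13
January 1, 2006 is a Sunday
Day of year: 133
Offset from Jan 1: 132 days
132 mod 7 = 6
Result: Saturday

Saturday


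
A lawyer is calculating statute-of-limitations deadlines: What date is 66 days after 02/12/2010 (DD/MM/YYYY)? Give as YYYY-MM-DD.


Start: 2010-12-02
Adding 66 days
Days remaining in December: 29
After December: 37 days still to add
January 2011: 31 days, 6 remaining
February 2011 has 28 days, need 6
Result: 2011-02-06

2011-02-06


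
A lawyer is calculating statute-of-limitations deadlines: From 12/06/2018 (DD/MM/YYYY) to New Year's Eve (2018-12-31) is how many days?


Start: June 12, 2018
End: December 31, 2018
Days left in June: 18
July: 31
August: 31
September: 30
October: 31
... plus remaining months
Sum of remaining months: 184
Total: 18 + 184 = 202

202


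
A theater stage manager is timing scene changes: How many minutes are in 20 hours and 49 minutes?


Hours: 20
Minutes: 49
Convert hours to minutes: 20 x 60 = 1200
Add remaining minutes: 1200 + 49 = 1249

1249


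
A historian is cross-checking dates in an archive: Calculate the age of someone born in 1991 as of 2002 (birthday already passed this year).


Birth year: 1991
Current year: 2002
Age = current year - birth year
Age = 2002 - 1991 = 11

11


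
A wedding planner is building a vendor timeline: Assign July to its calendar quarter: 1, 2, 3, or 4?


Month: July (month 7)
Q1: January-March (months 1-3)
Q2: April-June (months 4-6)
Q3: July-September (months 7-9)
Q4: October-December (months 10-12)
Month 7 falls in Q3

3


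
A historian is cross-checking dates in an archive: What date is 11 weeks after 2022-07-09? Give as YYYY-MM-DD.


Start: 2022-07-09
Weeks to add: 11
Convert to days: 11 x 7 = 77 days
Add 77 days to 2022-07-09
Result: 2022-09-24

2022-09-24


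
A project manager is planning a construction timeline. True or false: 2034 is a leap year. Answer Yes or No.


Year: 2034
Divisible by 4? 2034 / 4 = 508.5 -> No
Not divisible by 4, so NOT a leap year

No


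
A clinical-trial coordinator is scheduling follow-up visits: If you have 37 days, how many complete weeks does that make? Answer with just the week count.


Total days: 37
Days per week: 7
Division: 37 / 7 = 5 remainder 2
Complete weeks: 5
Remaining days: 2

5


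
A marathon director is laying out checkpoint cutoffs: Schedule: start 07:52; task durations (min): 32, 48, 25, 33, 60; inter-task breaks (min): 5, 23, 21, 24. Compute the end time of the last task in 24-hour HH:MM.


Start: 07:52 = 472 min from midnight
  after task 1 (32 min): 08:24
  after break (5 min): 08:29
  after task 2 (48 min): 09:17
  after break (23 min): 09:40
  after task 3 (25 min): 10:05
  after break (21 min): 10:26
  after task 4 (33 min): 10:59
  after break (24 min): 11:23
  after task 5 (60 min): 12:23
Total elapsed: 271 minutes
End time: 12:23

12:23


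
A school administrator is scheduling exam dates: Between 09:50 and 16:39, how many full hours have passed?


Start: 09:50
End: 16:39
Hour difference: 16 - 9 = 7 hours
Minute difference: 39 - 50 = -11 minutes
Total minutes: 409
Complete hours: 409 / 60 = 6 (remainder 49)

6


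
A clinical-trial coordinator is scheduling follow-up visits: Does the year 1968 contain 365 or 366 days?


Year: 1968
Check leap year rules:
Divisible by 4? Yes
Divisible by 100? No
1968 is a leap year
Days: 366

366


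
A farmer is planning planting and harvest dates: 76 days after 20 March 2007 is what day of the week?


Start: 2007-03-20 (Tuesday)
Step 1 - find target date: add 76 days
  2007-03-20 + 76 days = 2007-06-04
Step 2 - day of week:
  76 mod 7 = 6
  Tuesday + 6 days -> Monday
Result: Monday (2007-06-04)

Monday


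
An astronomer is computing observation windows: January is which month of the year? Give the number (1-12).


Calendar month order:
1. January <--
2. February
January is month number 1

1


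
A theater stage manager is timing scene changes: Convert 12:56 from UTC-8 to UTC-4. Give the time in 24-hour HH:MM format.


Local time: 12:56 at UTC-8 (offset -8h)
Target zone: UTC-4 (offset -4h)
Difference: -4 - (-8) = 4 hours
Calculation: 12 + (4) = 16
Result: 16:56

16:56


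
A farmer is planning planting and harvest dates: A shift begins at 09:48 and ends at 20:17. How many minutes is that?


Start time: 09:48 = 588 minutes from midnight
End time: 20:17 = 1217 minutes from midnight
Difference: 1217 - 588 = 629 minutes
That is 10 hours and 29 minutes

629


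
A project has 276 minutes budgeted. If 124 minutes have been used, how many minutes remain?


Total budget: 276 minutes
Time used: 124 minutes
Remaining: 276 - 124 = 152 minutes
Percent used: 44.9%
Percent remaining: 55.1%

152


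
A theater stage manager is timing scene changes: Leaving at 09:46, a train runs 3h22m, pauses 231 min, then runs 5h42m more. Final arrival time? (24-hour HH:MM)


Depart: 09:46
Leg 1: +202 min -> 13:08
Layover: +231 min -> 16:59
Leg 2: +342 min -> 22:41
Total travel: 775 minutes = 12h 55m
Arrival: 22:41

22:41


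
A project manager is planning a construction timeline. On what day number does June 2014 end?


Month: June
Year: 2014
June is a 30-day month
Total: 30 days

30


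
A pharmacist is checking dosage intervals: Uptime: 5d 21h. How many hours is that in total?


Days: 5
Extra hours: 21
Hours per day: 24
Days to hours: 5 x 24 = 120
Total: 120 + 21 = 141

141


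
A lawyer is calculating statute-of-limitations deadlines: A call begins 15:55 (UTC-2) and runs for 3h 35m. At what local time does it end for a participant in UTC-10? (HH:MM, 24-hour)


Start: 15:55 in UTC-2
Step 1 - add duration:
  minutes: 55 + 35 = 90 (carry 1h)
  hours: 15 + 3 + 1 = 19
  end in UTC-2: 19:30
Step 2 - convert UTC-2 -> UTC-10:
  offset difference: -10 - (-2) = -8 hours
  19 + (-8) = 11 -> mod 24 = 11
Result: 11:30 in UTC-10

11:30


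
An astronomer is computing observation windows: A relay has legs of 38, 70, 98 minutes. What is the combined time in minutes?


Durations: 38, 70, 98
Running sum: 38
+ 70 = 108
+ 98 = 206
Total duration: 206 minutes
That is 3 hours and 26 minutes

206


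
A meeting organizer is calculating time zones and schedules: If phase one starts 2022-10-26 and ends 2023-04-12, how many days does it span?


Start date: 2022-10-26
End date: 2023-04-12
Oct 2022: +6 days
Nov 2022: +30 days
Dec 2022: +31 days
... (4 more months)
Total: 168 days

168


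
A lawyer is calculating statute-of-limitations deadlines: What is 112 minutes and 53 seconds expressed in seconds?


Minutes: 112
Extra seconds: 53
Seconds per minute: 60
Minutes to seconds: 112 x 60 = 6720
Total: 6720 + 53 = 6773

6773


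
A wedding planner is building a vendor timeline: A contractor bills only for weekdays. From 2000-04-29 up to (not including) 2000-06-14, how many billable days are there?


Start: 2000-04-29 (Saturday)
End (exclusive): 2000-06-14 (Wednesday)
Total calendar days: 46
Full weeks: 46 // 7 = 6 -> 30 weekdays
Remaining 4 days starting on Saturday:
  Sat(-), Sun(-), Mon(w), Tue(w) -> 2 weekdays
Total business days: 30 + 2 = 32

32


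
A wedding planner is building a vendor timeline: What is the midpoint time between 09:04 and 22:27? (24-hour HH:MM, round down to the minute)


Start time: 09:04 = 544 minutes from midnight
End time: 22:27 = 1347 minutes from midnight
Sum: 544 + 1347 = 1891
Midpoint: 1891 / 2 = 945 minutes
Convert: 945 / 60 = 15 hours, 45 minutes
Result: 15:45

15:45


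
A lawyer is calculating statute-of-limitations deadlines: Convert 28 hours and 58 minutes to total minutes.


Hours: 28
Extra minutes: 58
Minutes per hour: 60
Hours to minutes: 28 x 60 = 1680
Total: 1680 + 58 = 1738

1738


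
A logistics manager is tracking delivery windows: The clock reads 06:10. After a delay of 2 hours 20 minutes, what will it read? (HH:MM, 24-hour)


Start time: 06:10
Adding: 2 hours 20 minutes
Minutes: 10 + 20 = 30
Hours: 6 + 2 + 0 = 8
Result: 08:30

08:30


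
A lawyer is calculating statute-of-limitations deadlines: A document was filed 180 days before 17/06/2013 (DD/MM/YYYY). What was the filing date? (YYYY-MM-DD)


Start: 2013-06-17
Subtracting 180 days
Days already passed in June: 17
After going back through June: 163 more days to subtract
May 2013: 31 days, 132 remaining
April 2013: 30 days, 102 remaining
March 2013: 31 days, 71 remaining
February 2013: 28 days, 43 remaining
Result: 2012-12-19

2012-12-19


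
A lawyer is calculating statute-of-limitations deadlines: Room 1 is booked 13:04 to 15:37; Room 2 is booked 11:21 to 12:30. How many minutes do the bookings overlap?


Interval A: [784, 937] minutes from midnight
Interval B: [681, 750] minutes from midnight
Overlap start = max(784, 681) = 784
Overlap end = min(937, 750) = 750
End <= start, so the intervals do not overlap: 0 minutes

0


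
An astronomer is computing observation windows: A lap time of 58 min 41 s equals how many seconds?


Minutes: 58
Seconds: 41
Convert minutes to seconds: 58 x 60 = 3480
Add remaining seconds: 3480 + 41 = 3521

3521


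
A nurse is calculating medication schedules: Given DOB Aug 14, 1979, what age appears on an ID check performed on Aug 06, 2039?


Birth: 1979-08-14
Reference: 2039-08-06
Year difference: 2039 - 1979 = 60
Has birthday (08-14) occurred by 08-06? No
Birthday not yet reached this year -> subtract 1
Age in full years: 59

59


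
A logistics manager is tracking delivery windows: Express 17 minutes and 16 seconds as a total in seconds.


Minutes: 17
Seconds: 16
Convert minutes to seconds: 17 x 60 = 1020
Add remaining seconds: 1020 + 16 = 1036

1036


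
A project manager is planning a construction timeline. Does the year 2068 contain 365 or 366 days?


Year: 2068
Check leap year rules:
Divisible by 4? Yes
Divisible by 100? No
2068 is a leap year
Days: 366

366


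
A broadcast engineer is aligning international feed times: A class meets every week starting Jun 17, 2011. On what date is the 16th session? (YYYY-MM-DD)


First occurrence: 2011-06-17 (occurrence 1)
Each occurrence is 7 days after the previous.
Occurrence 16 is 15 weeks after the first.
15 weeks = 105 days
2011-06-17 + 105 days = 2011-09-30

2011-09-30


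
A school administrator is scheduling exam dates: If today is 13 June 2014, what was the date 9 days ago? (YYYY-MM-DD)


Start: 2014-06-13
Subtracting 9 days
Days already passed in June: 13
Result: 2014-06-04

2014-06-04


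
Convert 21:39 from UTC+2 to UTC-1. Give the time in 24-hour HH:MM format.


Local time: 21:39 at UTC+2 (offset 2h)
Target zone: UTC-1 (offset -1h)
Difference: -1 - (2) = -3 hours
Calculation: 21 + (-3) = 18
Result: 18:39

18:39


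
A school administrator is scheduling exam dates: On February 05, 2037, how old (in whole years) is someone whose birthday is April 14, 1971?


Birth: 1971-04-14
Reference: 2037-02-05
Year difference: 2037 - 1971 = 66
Has birthday (04-14) occurred by 02-05? No
Birthday not yet reached this year -> subtract 1
Age in full years: 65

65


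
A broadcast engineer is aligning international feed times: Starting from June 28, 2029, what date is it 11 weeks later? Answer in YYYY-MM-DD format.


Start: 2029-06-28
Weeks to add: 11
Convert to days: 11 x 7 = 77 days
Add 77 days to 2029-06-28
Result: 2029-09-13

2029-09-13


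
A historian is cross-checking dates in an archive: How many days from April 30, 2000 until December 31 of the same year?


Start: April 30, 2000
End: December 31, 2000
Days left in April: 0
May: 31
June: 30
July: 31
August: 31
... plus remaining months
Sum of remaining months: 245
Total: 0 + 245 = 245

245


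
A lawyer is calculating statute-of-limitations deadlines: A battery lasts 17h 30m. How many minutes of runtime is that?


Hours: 17
Extra minutes: 30
Minutes per hour: 60
Hours to minutes: 17 x 60 = 1020
Total: 1020 + 30 = 1050

1050


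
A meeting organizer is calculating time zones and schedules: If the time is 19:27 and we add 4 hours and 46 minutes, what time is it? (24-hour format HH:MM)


Start time: 19:27
Adding: 4 hours 46 minutes
Minutes: 27 + 46 = 73
Minute overflow: 73 >= 60, so carry 1 hour, minutes = 13
Hours: 19 + 4 + 1 = 24
Hour wraparound: 24 mod 24 = 0
Result: 00:13

00:13


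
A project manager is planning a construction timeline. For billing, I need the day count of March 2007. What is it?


Month: March
Year: 2007
March is a 31-day month
Total: 31 days

31


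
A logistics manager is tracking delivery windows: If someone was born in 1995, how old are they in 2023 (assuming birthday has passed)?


Birth year: 1995
Current year: 2023
Age = current year - birth year
Age = 2023 - 1995 = 28

28


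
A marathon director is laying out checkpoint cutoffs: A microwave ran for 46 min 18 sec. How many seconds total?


Minutes: 46
Extra seconds: 18
Seconds per minute: 60
Minutes to seconds: 46 x 60 = 2760
Total: 2760 + 18 = 2778

2778


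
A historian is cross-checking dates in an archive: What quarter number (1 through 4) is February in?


Month: February (month 2)
Q1: January-March (months 1-3)
Q2: April-June (months 4-6)
Q3: July-September (months 7-9)
Q4: October-December (months 10-12)
Month 2 falls in Q1

1


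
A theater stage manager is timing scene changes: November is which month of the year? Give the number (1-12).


Calendar month order:
10. October
11. November <--
12. December
November is month number 11

11


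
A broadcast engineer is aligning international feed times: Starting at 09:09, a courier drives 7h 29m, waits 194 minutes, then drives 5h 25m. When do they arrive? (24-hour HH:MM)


Depart: 09:09
Leg 1: +449 min -> 16:38
Layover: +194 min -> 19:52
Leg 2: +325 min -> 01:17
Total travel: 968 minutes = 16h 8m
Arrival: 01:17

01:17


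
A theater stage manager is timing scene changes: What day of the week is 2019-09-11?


Date: 2019-09-11
January 1, 2019 is a Tuesday
Day of year: 254
Offset from Jan 1: 253 days
253 mod 7 = 1
Result: Wednesday

Wednesday


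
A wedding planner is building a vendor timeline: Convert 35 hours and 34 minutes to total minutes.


Hours: 35
Minutes: 34
Convert hours to minutes: 35 x 60 = 2100
Add remaining minutes: 2100 + 34 = 2134

2134


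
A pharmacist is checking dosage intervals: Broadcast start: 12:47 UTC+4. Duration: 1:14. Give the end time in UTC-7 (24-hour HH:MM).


Start: 12:47 in UTC+4
Step 1 - add duration:
  minutes: 47 + 14 = 61 (carry 1h)
  hours: 12 + 1 + 1 = 14
  end in UTC+4: 14:01
Step 2 - convert UTC+4 -> UTC-7:
  offset difference: -7 - (4) = -11 hours
  14 + (-11) = 3 -> mod 24 = 3
Result: 03:01 in UTC-7

03:01


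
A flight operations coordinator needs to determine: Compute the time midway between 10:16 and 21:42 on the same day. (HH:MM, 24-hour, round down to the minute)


Start time: 10:16 = 616 minutes from midnight
End time: 21:42 = 1302 minutes from midnight
Sum: 616 + 1302 = 1918
Midpoint: 1918 / 2 = 959 minutes
Convert: 959 / 60 = 15 hours, 59 minutes
Result: 15:59

15:59


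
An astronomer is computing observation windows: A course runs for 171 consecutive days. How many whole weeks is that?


Total days: 171
Days per week: 7
Division: 171 / 7 = 24 remainder 3
Complete weeks: 24
Remaining days: 3

24


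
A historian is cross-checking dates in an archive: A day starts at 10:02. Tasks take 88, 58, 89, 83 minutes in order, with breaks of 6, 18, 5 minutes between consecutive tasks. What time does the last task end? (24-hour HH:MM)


Start: 10:02 = 602 min from midnight
  after task 1 (88 min): 11:30
  after break (6 min): 11:36
  after task 2 (58 min): 12:34
  after break (18 min): 12:52
  after task 3 (89 min): 14:21
  after break (5 min): 14:26
  after task 4 (83 min): 15:49
Total elapsed: 347 minutes
End time: 15:49

15:49


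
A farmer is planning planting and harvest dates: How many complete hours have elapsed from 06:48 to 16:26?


Start: 06:48
End: 16:26
Hour difference: 16 - 6 = 10 hours
Minute difference: 26 - 48 = -22 minutes
Total minutes: 578
Complete hours: 578 / 60 = 9 (remainder 38)

9


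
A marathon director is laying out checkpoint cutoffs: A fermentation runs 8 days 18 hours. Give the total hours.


Days: 8
Extra hours: 18
Hours per day: 24
Days to hours: 8 x 24 = 192
Total: 192 + 18 = 210

210


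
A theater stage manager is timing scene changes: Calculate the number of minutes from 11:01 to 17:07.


Start time: 11:01 = 661 minutes from midnight
End time: 17:07 = 1027 minutes from midnight
Difference: 1027 - 661 = 366 minutes
That is 6 hours and 6 minutes

366


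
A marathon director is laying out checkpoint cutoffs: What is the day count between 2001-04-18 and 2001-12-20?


Start date: 2001-04-18
End date: 2001-12-20
Apr 2001: +13 days
May 2001: +31 days
Jun 2001: +30 days
... (6 more months)
Total: 246 days

246


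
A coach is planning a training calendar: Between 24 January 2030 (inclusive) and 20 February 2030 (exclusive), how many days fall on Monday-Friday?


Start: 2030-01-24 (Thursday)
End (exclusive): 2030-02-20 (Wednesday)
Total calendar days: 27
Full weeks: 27 // 7 = 3 -> 15 weekdays
Remaining 6 days starting on Thursday:
  Thu(w), Fri(w), Sat(-), Sun(-), Mon(w), Tue(w) -> 4 weekdays
Total business days: 15 + 4 = 19

19


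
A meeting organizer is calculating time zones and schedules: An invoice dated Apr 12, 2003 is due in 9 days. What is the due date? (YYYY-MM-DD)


Start: 2003-04-12
Adding 9 days
Days remaining in April: 18
Result: 2003-04-21

2003-04-21


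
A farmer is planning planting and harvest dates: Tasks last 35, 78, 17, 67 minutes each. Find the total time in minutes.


Durations: 35, 78, 17, 67
Running sum: 35
+ 78 = 113
+ 17 = 130
+ 67 = 197
Total duration: 197 minutes
That is 3 hours and 17 minutes

197


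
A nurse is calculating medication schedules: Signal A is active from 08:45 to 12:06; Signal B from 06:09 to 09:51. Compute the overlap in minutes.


Interval A: [525, 726] minutes from midnight
Interval B: [369, 591] minutes from midnight
Overlap start = max(525, 369) = 525
Overlap end = min(726, 591) = 591
Overlap = 591 - 525 = 66 minutes

66


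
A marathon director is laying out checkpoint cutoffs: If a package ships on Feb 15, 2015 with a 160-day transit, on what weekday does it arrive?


Start: 2015-02-15 (Sunday)
Step 1 - find target date: add 160 days
  2015-02-15 + 160 days = 2015-07-25
Step 2 - day of week:
  160 mod 7 = 6
  Sunday + 6 days -> Saturday
Result: Saturday (2015-07-25)

Saturday


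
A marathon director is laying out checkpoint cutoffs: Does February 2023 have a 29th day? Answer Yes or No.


Year: 2023
Divisible by 4? 2023 / 4 = 505.75 -> No
Not divisible by 4, so NOT a leap year

No


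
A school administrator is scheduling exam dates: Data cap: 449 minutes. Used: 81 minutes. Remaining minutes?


Total budget: 449 minutes
Time used: 81 minutes
Remaining: 449 - 81 = 368 minutes
Percent used: 18.0%
Percent remaining: 82.0%

368


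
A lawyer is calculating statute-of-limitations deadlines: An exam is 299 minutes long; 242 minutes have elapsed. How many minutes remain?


Total budget: 299 minutes
Time used: 242 minutes
Remaining: 299 - 242 = 57 minutes
Percent used: 80.9%
Percent remaining: 19.1%

57


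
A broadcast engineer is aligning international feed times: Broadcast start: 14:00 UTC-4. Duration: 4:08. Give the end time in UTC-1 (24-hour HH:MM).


Start: 14:00 in UTC-4
Step 1 - add duration:
  minutes: 0 + 8 = 8
  hours: 14 + 4 + 0 = 18
  end in UTC-4: 18:08
Step 2 - convert UTC-4 -> UTC-1:
  offset difference: -1 - (-4) = 3 hours
  18 + (3) = 21 -> mod 24 = 21
Result: 21:08 in UTC-1

21:08


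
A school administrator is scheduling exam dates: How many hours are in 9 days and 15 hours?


Days: 9
Extra hours: 15
Hours per day: 24
Days to hours: 9 x 24 = 216
Total: 216 + 15 = 231

231


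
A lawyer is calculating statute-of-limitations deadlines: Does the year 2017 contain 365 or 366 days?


Year: 2017
Check leap year rules:
Divisible by 4? No
2017 is not a leap year
Days: 365

365


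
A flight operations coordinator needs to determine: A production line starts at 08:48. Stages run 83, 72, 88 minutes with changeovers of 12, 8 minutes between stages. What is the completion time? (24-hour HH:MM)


Start: 08:48 = 528 min from midnight
  after task 1 (83 min): 10:11
  after break (12 min): 10:23
  after task 2 (72 min): 11:35
  after break (8 min): 11:43
  after task 3 (88 min): 13:11
Total elapsed: 263 minutes
End time: 13:11

13:11


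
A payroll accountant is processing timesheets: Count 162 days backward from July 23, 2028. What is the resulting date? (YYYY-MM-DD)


Start: 2028-07-23
Subtracting 162 days
Days already passed in July: 23
After going back through July: 139 more days to subtract
June 2028: 30 days, 109 remaining
May 2028: 31 days, 78 remaining
April 2028: 30 days, 48 remaining
March 2028: 31 days, 17 remaining
Result: 2028-02-12

2028-02-12


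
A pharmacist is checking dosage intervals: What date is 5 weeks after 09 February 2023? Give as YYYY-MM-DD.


Start: 2023-02-09
Weeks to add: 5
Convert to days: 5 x 7 = 35 days
Add 35 days to 2023-02-09
Result: 2023-03-16

2023-03-16


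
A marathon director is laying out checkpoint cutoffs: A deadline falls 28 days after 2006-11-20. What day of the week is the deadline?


Start: 2006-11-20 (Monday)
Step 1 - find target date: add 28 days
  2006-11-20 + 28 days = 2006-12-18
Step 2 - day of week:
  28 mod 7 = 0
  Monday + 0 days -> Monday
Result: Monday (2006-12-18)

Monday


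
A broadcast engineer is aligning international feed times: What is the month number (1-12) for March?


Calendar month order:
2. February
3. March <--
4. April
March is month number 3

3


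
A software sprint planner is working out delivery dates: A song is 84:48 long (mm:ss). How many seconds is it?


Minutes: 84
Extra seconds: 48
Seconds per minute: 60
Minutes to seconds: 84 x 60 = 5040
Total: 5040 + 48 = 5088

5088


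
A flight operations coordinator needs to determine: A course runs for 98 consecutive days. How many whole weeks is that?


Total days: 98
Days per week: 7
Division: 98 / 7 = 14 remainder 0
Complete weeks: 14
Remaining days: 0

14


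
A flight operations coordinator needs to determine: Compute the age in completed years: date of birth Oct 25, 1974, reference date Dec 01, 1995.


Birth: 1974-10-25
Reference: 1995-12-01
Year difference: 1995 - 1974 = 21
Has birthday (10-25) occurred by 12-01? Yes
Age in full years: 21

21


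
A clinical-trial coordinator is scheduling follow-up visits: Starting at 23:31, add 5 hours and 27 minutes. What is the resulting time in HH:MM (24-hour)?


Start time: 23:31
Adding: 5 hours 27 minutes
Minutes: 31 + 27 = 58
Hours: 23 + 5 + 0 = 28
Hour wraparound: 28 mod 24 = 4
Result: 04:58

04:58


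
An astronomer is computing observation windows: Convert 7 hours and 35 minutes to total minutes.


Hours: 7
Minutes: 35
Convert hours to minutes: 7 x 60 = 420
Add remaining minutes: 420 + 35 = 455

455


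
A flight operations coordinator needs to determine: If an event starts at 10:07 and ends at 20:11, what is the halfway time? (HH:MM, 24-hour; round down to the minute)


Start time: 10:07 = 607 minutes from midnight
End time: 20:11 = 1211 minutes from midnight
Sum: 607 + 1211 = 1818
Midpoint: 1818 / 2 = 909 minutes
Convert: 909 / 60 = 15 hours, 9 minutes
Result: 15:09

15:09


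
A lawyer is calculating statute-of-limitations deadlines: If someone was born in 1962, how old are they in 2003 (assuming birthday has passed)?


Birth year: 1962
Current year: 2003
Age = current year - birth year
Age = 2003 - 1962 = 41

41


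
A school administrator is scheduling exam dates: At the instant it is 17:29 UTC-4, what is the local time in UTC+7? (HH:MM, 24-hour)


Local time: 17:29 at UTC-4 (offset -4h)
Target zone: UTC+7 (offset 7h)
Difference: 7 - (-4) = 11 hours
Calculation: 17 + (11) = 28
Wraparound: (28) mod 24 = 4
Result: 04:29

04:29


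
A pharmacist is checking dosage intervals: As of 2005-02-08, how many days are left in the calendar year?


Start: February 08, 2005
End: December 31, 2005
Days left in February: 20
March: 31
April: 30
May: 31
June: 30
... plus remaining months
Sum of remaining months: 306
Total: 20 + 306 = 326

326


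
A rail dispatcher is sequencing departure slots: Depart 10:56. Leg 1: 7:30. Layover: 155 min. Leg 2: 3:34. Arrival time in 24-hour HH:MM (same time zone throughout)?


Depart: 10:56
Leg 1: +450 min -> 18:26
Layover: +155 min -> 21:01
Leg 2: +214 min -> 00:35
Total travel: 819 minutes = 13h 39m
Arrival: 00:35

00:35


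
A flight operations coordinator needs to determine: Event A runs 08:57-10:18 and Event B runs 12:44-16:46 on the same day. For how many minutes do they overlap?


Interval A: [537, 618] minutes from midnight
Interval B: [764, 1006] minutes from midnight
Overlap start = max(537, 764) = 764
Overlap end = min(618, 1006) = 618
End <= start, so the intervals do not overlap: 0 minutes

0


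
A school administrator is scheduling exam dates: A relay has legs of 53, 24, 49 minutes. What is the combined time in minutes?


Durations: 53, 24, 49
Running sum: 53
+ 24 = 77
+ 49 = 126
Total duration: 126 minutes
That is 2 hours and 6 minutes

126


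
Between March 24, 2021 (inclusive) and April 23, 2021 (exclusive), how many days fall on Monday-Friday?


Start: 2021-03-24 (Wednesday)
End (exclusive): 2021-04-23 (Friday)
Total calendar days: 30
Full weeks: 30 // 7 = 4 -> 20 weekdays
Remaining 2 days starting on Wednesday:
  Wed(w), Thu(w) -> 2 weekdays
Total business days: 20 + 2 = 22

22


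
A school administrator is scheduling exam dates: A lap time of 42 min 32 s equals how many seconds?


Minutes: 42
Seconds: 32
Convert minutes to seconds: 42 x 60 = 2520
Add remaining seconds: 2520 + 32 = 2552

2552


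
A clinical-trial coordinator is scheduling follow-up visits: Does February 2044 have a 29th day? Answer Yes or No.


Year: 2044
Divisible by 4? 2044 / 4 = 511.0 -> Yes
Divisible by 100? 2044 / 100 = 20.44 -> No
Divisible by 4 but not 100, so it IS a leap year

Yes


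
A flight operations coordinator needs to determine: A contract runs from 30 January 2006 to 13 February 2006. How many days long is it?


Start date: 2006-01-30
End date: 2006-02-13
Jan 2006: +2 days
Feb 2006: +12 days
Total: 14 days

14


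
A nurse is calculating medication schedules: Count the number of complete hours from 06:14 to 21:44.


Start: 06:14
End: 21:44
Hour difference: 21 - 6 = 15 hours
Minute difference: 44 - 14 = 30 minutes
Total minutes: 930
Complete hours: 930 / 60 = 15 (remainder 30)

15


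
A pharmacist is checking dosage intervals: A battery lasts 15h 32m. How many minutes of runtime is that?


Hours: 15
Extra minutes: 32
Minutes per hour: 60
Hours to minutes: 15 x 60 = 900
Total: 900 + 32 = 932

932


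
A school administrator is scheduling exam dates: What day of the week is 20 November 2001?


Date: 2001-11-20
January 1, 2001 is a Monday
Day of year: 324
Offset from Jan 1: 323 days
323 mod 7 = 1
Result: Tuesday

Tuesday


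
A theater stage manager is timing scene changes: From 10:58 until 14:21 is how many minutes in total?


Start time: 10:58 = 658 minutes from midnight
End time: 14:21 = 861 minutes from midnight
Difference: 861 - 658 = 203 minutes
That is 3 hours and 23 minutes

203


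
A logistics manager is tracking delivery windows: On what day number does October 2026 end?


Month: October
Year: 2026
October is a 31-day month
Total: 31 days

31


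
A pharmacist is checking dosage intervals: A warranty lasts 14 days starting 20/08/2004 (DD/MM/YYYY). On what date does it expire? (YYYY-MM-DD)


Start: 2004-08-20
Adding 14 days
Days remaining in August: 11
After August: 3 days still to add
September 2004 has 30 days, need 3
Result: 2004-09-03

2004-09-03


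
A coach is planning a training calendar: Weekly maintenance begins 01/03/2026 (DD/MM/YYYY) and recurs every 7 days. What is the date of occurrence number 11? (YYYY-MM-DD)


First occurrence: 2026-03-01 (occurrence 1)
Each occurrence is 7 days after the previous.
Occurrence 11 is 10 weeks after the first.
10 weeks = 70 days
2026-03-01 + 70 days = 2026-05-10

2026-05-10


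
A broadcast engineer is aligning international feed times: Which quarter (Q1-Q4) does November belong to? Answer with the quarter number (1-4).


Month: November (month 11)
Q1: January-March (months 1-3)
Q2: April-June (months 4-6)
Q3: July-September (months 7-9)
Q4: October-December (months 10-12)
Month 11 falls in Q4

4


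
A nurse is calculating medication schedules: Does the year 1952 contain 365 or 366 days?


Year: 1952
Check leap year rules:
Divisible by 4? Yes
Divisible by 100? No
1952 is a leap year
Days: 366

366


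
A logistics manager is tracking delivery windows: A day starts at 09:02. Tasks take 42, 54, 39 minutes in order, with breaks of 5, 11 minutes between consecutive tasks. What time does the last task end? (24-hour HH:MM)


Start: 09:02 = 542 min from midnight
  after task 1 (42 min): 09:44
  after break (5 min): 09:49
  after task 2 (54 min): 10:43
  after break (11 min): 10:54
  after task 3 (39 min): 11:33
Total elapsed: 151 minutes
End time: 11:33

11:33


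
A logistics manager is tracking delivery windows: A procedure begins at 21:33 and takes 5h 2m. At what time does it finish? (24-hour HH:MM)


Start time: 21:33
Adding: 5 hours 2 minutes
Minutes: 33 + 2 = 35
Hours: 21 + 5 + 0 = 26
Hour wraparound: 26 mod 24 = 2
Result: 02:35

02:35


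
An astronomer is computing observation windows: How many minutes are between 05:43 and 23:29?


Start time: 05:43 = 343 minutes from midnight
End time: 23:29 = 1409 minutes from midnight
Difference: 1409 - 343 = 1066 minutes
That is 17 hours and 46 minutes

1066


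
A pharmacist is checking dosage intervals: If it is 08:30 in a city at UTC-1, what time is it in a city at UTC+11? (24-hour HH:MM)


Local time: 08:30 at UTC-1 (offset -1h)
Target zone: UTC+11 (offset 11h)
Difference: 11 - (-1) = 12 hours
Calculation: 8 + (12) = 20
Result: 20:30

20:30


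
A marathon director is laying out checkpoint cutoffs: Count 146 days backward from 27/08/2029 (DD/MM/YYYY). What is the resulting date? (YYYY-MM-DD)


Start: 2029-08-27
Subtracting 146 days
Days already passed in August: 27
After going back through August: 119 more days to subtract
July 2029: 31 days, 88 remaining
June 2029: 30 days, 58 remaining
May 2029: 31 days, 27 remaining
April 2029 has 30 days, need 27
Result: 2029-04-03

2029-04-03


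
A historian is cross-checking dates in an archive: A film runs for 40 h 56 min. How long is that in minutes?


Hours: 40
Minutes: 56
Convert hours to minutes: 40 x 60 = 2400
Add remaining minutes: 2400 + 56 = 2456

2456


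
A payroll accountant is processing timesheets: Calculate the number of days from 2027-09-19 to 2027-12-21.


Start date: 2027-09-19
End date: 2027-12-21
Sep 2027: +12 days
Oct 2027: +31 days
Nov 2027: +30 days
Dec 2027: +20 days
Total: 93 days

93


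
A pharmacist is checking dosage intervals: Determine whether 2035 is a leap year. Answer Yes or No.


Year: 2035
Divisible by 4? 2035 / 4 = 508.75 -> No
Not divisible by 4, so NOT a leap year

No


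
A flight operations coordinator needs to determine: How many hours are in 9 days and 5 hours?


Days: 9
Extra hours: 5
Hours per day: 24
Days to hours: 9 x 24 = 216
Total: 216 + 5 = 221

221
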